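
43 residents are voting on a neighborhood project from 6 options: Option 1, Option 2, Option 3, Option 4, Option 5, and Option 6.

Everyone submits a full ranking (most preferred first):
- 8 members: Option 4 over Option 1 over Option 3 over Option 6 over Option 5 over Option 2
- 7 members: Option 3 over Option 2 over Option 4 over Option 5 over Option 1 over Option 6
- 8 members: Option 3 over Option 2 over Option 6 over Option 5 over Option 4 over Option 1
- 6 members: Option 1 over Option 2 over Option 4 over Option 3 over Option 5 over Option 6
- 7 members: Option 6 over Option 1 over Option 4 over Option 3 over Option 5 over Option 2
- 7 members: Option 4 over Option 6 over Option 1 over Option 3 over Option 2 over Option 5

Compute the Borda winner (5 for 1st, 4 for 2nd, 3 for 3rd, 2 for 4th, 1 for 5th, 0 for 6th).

Option 1: 8×4 + 7×1 + 8×0 + 6×5 + 7×4 + 7×3 = 118
Option 2: 8×0 + 7×4 + 8×4 + 6×4 + 7×0 + 7×1 = 91
Option 3: 8×3 + 7×5 + 8×5 + 6×2 + 7×2 + 7×2 = 139
Option 4: 8×5 + 7×3 + 8×1 + 6×3 + 7×3 + 7×5 = 143
Option 5: 8×1 + 7×2 + 8×2 + 6×1 + 7×1 + 7×0 = 51
Option 6: 8×2 + 7×0 + 8×3 + 6×0 + 7×5 + 7×4 = 103

Option 4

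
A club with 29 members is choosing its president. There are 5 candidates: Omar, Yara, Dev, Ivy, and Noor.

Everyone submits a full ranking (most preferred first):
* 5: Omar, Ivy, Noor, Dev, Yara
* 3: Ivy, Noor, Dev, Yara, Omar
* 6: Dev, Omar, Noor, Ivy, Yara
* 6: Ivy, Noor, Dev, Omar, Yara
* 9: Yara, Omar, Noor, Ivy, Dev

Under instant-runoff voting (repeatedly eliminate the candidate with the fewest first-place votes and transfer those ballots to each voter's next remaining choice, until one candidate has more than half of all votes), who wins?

Round 1: Omar 5, Yara 9, Dev 6, Ivy 9, Noor 0. Noor eliminated.
Round 2: Omar 5, Yara 9, Dev 6, Ivy 9. Omar eliminated.
Round 3: Yara 9, Dev 6, Ivy 14. Dev eliminated.
Round 4: Yara 9, Ivy 20. Ivy has a majority (≥15).

Ivy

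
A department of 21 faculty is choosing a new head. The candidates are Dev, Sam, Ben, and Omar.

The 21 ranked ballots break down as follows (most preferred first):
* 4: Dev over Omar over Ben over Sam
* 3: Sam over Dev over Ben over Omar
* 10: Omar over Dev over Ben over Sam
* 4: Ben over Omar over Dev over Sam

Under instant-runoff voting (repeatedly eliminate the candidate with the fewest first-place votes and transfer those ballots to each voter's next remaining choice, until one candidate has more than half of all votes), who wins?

Round 1: Dev 4, Sam 3, Ben 4, Omar 10. Sam eliminated.
Round 2: Dev 7, Ben 4, Omar 10. Ben eliminated.
Round 3: Dev 7, Omar 14. Omar has a majority (≥11).

Omar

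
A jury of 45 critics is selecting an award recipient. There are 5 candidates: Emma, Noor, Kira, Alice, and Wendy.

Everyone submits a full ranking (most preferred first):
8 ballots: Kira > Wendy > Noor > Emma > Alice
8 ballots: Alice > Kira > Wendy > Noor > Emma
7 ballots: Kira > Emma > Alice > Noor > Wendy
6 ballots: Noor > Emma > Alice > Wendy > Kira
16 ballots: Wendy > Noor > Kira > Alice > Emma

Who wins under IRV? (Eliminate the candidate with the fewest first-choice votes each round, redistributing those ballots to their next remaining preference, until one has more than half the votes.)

Round 1: Emma 0, Noor 6, Kira 15, Alice 8, Wendy 16. Emma eliminated.
Round 2: Noor 6, Kira 15, Alice 8, Wendy 16. Noor eliminated.
Round 3: Kira 15, Alice 14, Wendy 16. Alice eliminated.
Round 4: Kira 23, Wendy 22. Kira has a majority (≥23).

Kira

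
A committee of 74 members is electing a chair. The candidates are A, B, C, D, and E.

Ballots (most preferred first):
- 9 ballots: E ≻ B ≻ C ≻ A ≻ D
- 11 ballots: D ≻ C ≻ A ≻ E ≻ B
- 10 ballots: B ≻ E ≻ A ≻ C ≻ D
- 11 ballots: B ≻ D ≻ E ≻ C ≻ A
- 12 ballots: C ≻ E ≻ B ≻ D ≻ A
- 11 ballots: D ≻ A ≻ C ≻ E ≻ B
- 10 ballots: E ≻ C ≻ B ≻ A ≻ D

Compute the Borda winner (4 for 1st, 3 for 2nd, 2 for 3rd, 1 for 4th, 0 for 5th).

A: 9×1 + 11×2 + 10×2 + 11×0 + 12×0 + 11×3 + 10×1 = 94
B: 9×3 + 11×0 + 10×4 + 11×4 + 12×2 + 11×0 + 10×2 = 155
C: 9×2 + 11×3 + 10×1 + 11×1 + 12×4 + 11×2 + 10×3 = 172
D: 9×0 + 11×4 + 10×0 + 11×3 + 12×1 + 11×4 + 10×0 = 133
E: 9×4 + 11×1 + 10×3 + 11×2 + 12×3 + 11×1 + 10×4 = 186

E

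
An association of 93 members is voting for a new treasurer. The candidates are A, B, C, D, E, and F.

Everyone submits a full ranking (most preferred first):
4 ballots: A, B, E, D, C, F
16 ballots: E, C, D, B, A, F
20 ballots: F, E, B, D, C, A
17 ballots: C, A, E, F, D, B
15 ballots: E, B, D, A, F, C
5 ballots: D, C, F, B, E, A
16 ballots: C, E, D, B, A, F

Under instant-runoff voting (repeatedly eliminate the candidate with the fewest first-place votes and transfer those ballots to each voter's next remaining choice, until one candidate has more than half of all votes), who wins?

Round 1: A 4, B 0, C 33, D 5, E 31, F 20. B eliminated.
Round 2: A 4, C 33, D 5, E 31, F 20. A eliminated.
Round 3: C 33, D 5, E 35, F 20. D eliminated.
Round 4: C 38, E 35, F 20. F eliminated.
Round 5: C 38, E 55. E has a majority (≥47).

E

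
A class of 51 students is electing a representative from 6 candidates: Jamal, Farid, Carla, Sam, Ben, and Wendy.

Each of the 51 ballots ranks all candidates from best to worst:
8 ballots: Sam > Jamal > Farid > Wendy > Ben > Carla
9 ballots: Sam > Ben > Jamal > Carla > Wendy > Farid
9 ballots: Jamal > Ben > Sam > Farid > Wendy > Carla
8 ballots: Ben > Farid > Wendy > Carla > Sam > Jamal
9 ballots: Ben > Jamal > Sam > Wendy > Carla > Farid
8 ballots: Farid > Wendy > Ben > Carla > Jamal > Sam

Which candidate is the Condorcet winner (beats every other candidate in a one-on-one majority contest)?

Ben

Ben vs Jamal: 34–17
Ben vs Farid: 35–16
Ben vs Carla: 51–0
Ben vs Sam: 34–17
Ben vs Wendy: 35–16
Ben beats every other candidate.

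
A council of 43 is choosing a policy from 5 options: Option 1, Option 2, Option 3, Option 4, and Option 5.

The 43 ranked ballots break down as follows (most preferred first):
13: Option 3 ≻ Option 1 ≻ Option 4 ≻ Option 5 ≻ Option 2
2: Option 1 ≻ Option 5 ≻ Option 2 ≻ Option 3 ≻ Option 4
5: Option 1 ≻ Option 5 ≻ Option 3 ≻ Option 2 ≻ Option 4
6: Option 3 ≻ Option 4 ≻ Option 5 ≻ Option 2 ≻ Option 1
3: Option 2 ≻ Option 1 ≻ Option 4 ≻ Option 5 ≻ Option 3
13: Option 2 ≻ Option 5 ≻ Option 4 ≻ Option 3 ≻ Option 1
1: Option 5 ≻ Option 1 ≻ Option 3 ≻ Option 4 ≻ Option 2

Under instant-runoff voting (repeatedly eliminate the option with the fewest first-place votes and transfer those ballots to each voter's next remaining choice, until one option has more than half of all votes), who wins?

Round 1: Option 1 7, Option 2 16, Option 3 19, Option 4 0, Option 5 1. Option 4 eliminated.
Round 2: Option 1 7, Option 2 16, Option 3 19, Option 5 1. Option 5 eliminated.
Round 3: Option 1 8, Option 2 16, Option 3 19. Option 1 eliminated.
Round 4: Option 2 18, Option 3 25. Option 3 has a majority (≥22).

Option 3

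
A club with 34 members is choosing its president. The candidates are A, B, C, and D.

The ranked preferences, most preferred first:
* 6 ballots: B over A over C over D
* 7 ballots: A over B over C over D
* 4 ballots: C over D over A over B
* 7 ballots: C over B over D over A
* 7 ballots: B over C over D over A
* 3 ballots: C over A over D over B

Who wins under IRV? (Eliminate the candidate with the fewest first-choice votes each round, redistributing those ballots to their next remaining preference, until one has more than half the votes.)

Round 1: A 7, B 13, C 14, D 0. D eliminated.
Round 2: A 7, B 13, C 14. A eliminated.
Round 3: B 20, C 14. B has a majority (≥18).

B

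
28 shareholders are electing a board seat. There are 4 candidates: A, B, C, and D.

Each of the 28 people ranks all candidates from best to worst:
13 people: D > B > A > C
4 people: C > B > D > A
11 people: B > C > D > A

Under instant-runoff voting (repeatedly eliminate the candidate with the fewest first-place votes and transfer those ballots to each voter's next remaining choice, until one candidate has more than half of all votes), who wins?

Round 1: A 0, B 11, C 4, D 13. A eliminated.
Round 2: B 11, C 4, D 13. C eliminated.
Round 3: B 15, D 13. B has a majority (≥15).

B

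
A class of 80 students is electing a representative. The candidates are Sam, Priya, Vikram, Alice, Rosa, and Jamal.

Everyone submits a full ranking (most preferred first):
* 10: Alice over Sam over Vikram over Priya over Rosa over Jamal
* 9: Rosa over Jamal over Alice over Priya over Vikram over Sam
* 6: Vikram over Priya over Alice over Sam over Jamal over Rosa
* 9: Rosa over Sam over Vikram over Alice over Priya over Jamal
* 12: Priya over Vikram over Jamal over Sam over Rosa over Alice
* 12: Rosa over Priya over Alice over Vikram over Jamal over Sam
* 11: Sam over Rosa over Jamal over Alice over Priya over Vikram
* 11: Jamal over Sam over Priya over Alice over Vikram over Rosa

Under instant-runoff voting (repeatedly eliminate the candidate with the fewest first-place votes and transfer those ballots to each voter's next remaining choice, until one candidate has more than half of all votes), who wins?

Round 1: Sam 11, Priya 12, Vikram 6, Alice 10, Rosa 30, Jamal 11. Vikram eliminated.
Round 2: Sam 11, Priya 18, Alice 10, Rosa 30, Jamal 11. Alice eliminated.
Round 3: Sam 21, Priya 18, Rosa 30, Jamal 11. Jamal eliminated.
Round 4: Sam 32, Priya 18, Rosa 30. Priya eliminated.
Round 5: Sam 50, Rosa 30. Sam has a majority (≥41).

Sam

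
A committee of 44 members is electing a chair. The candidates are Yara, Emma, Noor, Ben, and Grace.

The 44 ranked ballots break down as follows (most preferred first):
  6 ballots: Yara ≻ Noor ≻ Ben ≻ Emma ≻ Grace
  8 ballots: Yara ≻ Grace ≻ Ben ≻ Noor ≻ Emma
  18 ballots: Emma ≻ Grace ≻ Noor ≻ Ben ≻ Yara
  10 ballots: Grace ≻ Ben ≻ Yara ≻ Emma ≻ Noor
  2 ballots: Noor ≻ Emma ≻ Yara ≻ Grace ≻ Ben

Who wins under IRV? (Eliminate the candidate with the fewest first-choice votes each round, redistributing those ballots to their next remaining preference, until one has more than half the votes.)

Round 1: Yara 14, Emma 18, Noor 2, Ben 0, Grace 10. Ben eliminated.
Round 2: Yara 14, Emma 18, Noor 2, Grace 10. Noor eliminated.
Round 3: Yara 14, Emma 20, Grace 10. Grace eliminated.
Round 4: Yara 24, Emma 20. Yara has a majority (≥23).

Yara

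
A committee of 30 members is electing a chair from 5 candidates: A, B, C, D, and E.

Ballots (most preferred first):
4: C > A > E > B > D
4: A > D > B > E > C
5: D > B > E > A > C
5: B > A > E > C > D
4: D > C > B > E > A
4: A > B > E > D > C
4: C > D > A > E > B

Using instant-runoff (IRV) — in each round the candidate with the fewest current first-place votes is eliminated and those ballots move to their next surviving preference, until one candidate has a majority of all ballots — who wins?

A

Round 1: A 8, B 5, C 8, D 9, E 0. E eliminated.
Round 2: A 8, B 5, C 8, D 9. B eliminated.
Round 3: A 13, C 8, D 9. C eliminated.
Round 4: A 17, D 13. A has a majority (≥16).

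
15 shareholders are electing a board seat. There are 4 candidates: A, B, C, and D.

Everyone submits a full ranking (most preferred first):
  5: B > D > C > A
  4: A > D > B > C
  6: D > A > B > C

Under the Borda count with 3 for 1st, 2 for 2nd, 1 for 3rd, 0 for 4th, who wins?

D

A: 5×0 + 4×3 + 6×2 = 24
B: 5×3 + 4×1 + 6×1 = 25
C: 5×1 + 4×0 + 6×0 = 5
D: 5×2 + 4×2 + 6×3 = 36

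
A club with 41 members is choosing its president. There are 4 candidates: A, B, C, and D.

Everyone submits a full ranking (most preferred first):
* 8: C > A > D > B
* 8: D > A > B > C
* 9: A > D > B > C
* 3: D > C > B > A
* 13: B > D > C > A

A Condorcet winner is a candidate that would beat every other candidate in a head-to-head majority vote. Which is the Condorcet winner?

D vs A: 24–17
D vs B: 28–13
D vs C: 33–8
D beats every other candidate.

D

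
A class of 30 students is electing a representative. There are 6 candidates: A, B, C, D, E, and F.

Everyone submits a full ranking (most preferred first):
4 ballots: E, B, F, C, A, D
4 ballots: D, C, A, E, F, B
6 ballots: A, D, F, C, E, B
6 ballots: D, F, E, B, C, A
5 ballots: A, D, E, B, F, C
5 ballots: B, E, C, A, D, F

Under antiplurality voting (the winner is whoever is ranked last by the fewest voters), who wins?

Last-place votes: A 6, B 10, C 5, D 4, E 0, F 5.

E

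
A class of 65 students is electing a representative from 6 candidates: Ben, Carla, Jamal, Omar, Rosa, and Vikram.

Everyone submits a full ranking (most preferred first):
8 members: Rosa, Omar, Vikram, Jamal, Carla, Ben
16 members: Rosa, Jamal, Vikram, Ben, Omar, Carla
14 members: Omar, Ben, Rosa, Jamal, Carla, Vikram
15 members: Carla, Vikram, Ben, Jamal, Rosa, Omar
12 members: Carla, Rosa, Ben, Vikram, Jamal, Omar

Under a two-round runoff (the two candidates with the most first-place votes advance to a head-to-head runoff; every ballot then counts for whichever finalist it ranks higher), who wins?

Rosa

Round 1 first-place votes: Ben 0, Carla 27, Jamal 0, Omar 14, Rosa 24, Vikram 0. Carla and Rosa advance.
Runoff: Carla is ranked above Rosa on 27 ballots, Rosa above Carla on 38.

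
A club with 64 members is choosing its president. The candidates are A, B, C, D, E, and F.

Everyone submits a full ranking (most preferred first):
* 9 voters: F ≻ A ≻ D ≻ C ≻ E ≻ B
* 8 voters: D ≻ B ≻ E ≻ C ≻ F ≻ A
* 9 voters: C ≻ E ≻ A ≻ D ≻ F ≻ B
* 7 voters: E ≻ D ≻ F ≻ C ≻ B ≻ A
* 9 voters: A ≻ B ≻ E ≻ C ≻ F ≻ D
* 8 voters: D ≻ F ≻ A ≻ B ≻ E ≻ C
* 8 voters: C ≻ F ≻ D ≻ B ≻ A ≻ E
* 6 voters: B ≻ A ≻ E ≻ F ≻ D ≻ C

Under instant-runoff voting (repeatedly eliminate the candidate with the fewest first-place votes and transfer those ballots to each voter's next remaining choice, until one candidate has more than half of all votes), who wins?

Round 1: A 9, B 6, C 17, D 16, E 7, F 9. B eliminated.
Round 2: A 15, C 17, D 16, E 7, F 9. E eliminated.
Round 3: A 15, C 17, D 23, F 9. F eliminated.
Round 4: A 24, C 17, D 23. C eliminated.
Round 5: A 33, D 31. A has a majority (≥33).

A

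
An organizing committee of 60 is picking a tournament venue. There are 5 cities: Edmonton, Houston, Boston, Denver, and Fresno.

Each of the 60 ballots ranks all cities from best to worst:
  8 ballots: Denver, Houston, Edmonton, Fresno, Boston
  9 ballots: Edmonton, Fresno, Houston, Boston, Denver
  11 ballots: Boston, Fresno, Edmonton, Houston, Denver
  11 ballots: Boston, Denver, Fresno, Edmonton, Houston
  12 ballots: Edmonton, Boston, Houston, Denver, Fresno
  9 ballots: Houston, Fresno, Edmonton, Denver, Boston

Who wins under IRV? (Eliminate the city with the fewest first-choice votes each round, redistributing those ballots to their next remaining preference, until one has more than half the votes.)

Edmonton

Round 1: Edmonton 21, Houston 9, Boston 22, Denver 8, Fresno 0. Fresno eliminated.
Round 2: Edmonton 21, Houston 9, Boston 22, Denver 8. Denver eliminated.
Round 3: Edmonton 21, Houston 17, Boston 22. Houston eliminated.
Round 4: Edmonton 38, Boston 22. Edmonton has a majority (≥31).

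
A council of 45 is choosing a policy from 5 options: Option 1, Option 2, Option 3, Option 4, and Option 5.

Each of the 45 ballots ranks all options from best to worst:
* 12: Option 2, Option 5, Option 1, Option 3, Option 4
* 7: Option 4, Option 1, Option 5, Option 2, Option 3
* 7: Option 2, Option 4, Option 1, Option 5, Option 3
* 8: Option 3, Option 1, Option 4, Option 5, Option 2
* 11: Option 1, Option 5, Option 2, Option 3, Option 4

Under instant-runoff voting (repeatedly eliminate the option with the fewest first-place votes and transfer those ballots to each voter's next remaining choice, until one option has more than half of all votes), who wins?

Option 1

Round 1: Option 1 11, Option 2 19, Option 3 8, Option 4 7, Option 5 0. Option 5 eliminated.
Round 2: Option 1 11, Option 2 19, Option 3 8, Option 4 7. Option 4 eliminated.
Round 3: Option 1 18, Option 2 19, Option 3 8. Option 3 eliminated.
Round 4: Option 1 26, Option 2 19. Option 1 has a majority (≥23).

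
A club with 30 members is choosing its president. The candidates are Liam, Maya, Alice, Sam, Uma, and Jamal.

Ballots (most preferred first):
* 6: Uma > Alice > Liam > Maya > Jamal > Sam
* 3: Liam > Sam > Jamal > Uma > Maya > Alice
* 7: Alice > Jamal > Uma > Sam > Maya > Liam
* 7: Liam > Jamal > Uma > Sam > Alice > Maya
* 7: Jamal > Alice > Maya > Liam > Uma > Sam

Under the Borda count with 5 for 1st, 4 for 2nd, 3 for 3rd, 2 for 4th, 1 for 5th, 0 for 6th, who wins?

Jamal

Liam: 6×3 + 3×5 + 7×0 + 7×5 + 7×2 = 82
Maya: 6×2 + 3×1 + 7×1 + 7×0 + 7×3 = 43
Alice: 6×4 + 3×0 + 7×5 + 7×1 + 7×4 = 94
Sam: 6×0 + 3×4 + 7×2 + 7×2 + 7×0 = 40
Uma: 6×5 + 3×2 + 7×3 + 7×3 + 7×1 = 85
Jamal: 6×1 + 3×3 + 7×4 + 7×4 + 7×5 = 106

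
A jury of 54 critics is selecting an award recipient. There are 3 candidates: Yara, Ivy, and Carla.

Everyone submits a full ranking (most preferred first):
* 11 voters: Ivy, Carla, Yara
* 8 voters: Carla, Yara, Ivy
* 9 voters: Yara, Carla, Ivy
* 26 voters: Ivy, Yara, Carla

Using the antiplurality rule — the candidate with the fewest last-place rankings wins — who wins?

Last-place votes: Yara 11, Ivy 17, Carla 26.

Yara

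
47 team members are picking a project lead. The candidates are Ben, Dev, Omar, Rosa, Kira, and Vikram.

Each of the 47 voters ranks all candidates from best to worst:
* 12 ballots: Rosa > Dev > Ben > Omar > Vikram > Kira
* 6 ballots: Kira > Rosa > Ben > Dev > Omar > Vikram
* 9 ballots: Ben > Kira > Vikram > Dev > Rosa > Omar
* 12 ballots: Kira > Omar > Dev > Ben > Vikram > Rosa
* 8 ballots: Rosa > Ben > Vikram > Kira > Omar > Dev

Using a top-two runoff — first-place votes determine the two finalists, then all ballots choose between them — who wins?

Kira

Round 1 first-place votes: Ben 9, Dev 0, Omar 0, Rosa 20, Kira 18, Vikram 0. Rosa and Kira advance.
Runoff: Rosa is ranked above Kira on 20 ballots, Kira above Rosa on 27.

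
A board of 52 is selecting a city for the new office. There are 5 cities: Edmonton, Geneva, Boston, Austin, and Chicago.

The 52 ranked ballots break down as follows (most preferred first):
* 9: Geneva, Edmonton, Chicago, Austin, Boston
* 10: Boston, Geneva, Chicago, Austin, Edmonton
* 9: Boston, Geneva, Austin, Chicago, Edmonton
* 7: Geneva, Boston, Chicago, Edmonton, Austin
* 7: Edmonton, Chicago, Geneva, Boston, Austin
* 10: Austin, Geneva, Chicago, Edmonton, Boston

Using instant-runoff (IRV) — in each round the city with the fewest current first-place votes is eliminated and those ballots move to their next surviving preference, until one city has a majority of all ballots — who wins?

Geneva

Round 1: Edmonton 7, Geneva 16, Boston 19, Austin 10, Chicago 0. Chicago eliminated.
Round 2: Edmonton 7, Geneva 16, Boston 19, Austin 10. Edmonton eliminated.
Round 3: Geneva 23, Boston 19, Austin 10. Austin eliminated.
Round 4: Geneva 33, Boston 19. Geneva has a majority (≥27).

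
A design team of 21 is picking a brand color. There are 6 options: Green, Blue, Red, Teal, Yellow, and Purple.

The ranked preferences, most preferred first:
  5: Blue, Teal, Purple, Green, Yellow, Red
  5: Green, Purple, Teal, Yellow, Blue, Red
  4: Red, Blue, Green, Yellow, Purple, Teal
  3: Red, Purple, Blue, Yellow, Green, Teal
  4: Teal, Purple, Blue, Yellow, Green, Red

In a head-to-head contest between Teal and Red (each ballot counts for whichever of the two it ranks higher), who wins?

Teal is ranked above Red on 14 ballots; Red above Teal on 7.

Teal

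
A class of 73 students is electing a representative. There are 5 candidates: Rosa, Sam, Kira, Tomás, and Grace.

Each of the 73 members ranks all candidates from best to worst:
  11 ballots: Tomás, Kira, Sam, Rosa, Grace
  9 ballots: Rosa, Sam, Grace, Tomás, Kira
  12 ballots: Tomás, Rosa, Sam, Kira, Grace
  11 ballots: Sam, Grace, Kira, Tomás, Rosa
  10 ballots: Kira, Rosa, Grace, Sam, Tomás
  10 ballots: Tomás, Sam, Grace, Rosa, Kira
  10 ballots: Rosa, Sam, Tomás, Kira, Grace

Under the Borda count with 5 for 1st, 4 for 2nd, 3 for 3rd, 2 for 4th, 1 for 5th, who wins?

Rosa: 11×2 + 9×5 + 12×4 + 11×1 + 10×4 + 10×2 + 10×5 = 236
Sam: 11×3 + 9×4 + 12×3 + 11×5 + 10×2 + 10×4 + 10×4 = 260
Kira: 11×4 + 9×1 + 12×2 + 11×3 + 10×5 + 10×1 + 10×2 = 190
Tomás: 11×5 + 9×2 + 12×5 + 11×2 + 10×1 + 10×5 + 10×3 = 245
Grace: 11×1 + 9×3 + 12×1 + 11×4 + 10×3 + 10×3 + 10×1 = 164

Sam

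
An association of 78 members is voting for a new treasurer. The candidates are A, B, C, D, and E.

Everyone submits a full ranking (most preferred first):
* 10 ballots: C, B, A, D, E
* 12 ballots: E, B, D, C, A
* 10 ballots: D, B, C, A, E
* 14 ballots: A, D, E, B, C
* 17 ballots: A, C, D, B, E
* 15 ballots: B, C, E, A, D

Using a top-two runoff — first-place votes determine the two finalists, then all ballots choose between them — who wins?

Round 1 first-place votes: A 31, B 15, C 10, D 10, E 12. A and B advance.
Runoff: A is ranked above B on 31 ballots, B above A on 47.

B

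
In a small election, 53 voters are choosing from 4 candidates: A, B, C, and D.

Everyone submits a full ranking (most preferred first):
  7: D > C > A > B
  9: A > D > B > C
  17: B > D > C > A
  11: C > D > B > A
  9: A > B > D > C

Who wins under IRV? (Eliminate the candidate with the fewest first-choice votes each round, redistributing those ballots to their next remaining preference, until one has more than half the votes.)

Round 1: A 18, B 17, C 11, D 7. D eliminated.
Round 2: A 18, B 17, C 18. B eliminated.
Round 3: A 18, C 35. C has a majority (≥27).

C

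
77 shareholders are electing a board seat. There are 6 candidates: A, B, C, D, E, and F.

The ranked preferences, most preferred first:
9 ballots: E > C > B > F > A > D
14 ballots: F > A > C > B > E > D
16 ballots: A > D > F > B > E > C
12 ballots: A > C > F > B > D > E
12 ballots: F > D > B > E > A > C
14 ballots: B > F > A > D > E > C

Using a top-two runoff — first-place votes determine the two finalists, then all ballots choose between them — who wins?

F

Round 1 first-place votes: A 28, B 14, C 0, D 0, E 9, F 26. A and F advance.
Runoff: A is ranked above F on 28 ballots, F above A on 49.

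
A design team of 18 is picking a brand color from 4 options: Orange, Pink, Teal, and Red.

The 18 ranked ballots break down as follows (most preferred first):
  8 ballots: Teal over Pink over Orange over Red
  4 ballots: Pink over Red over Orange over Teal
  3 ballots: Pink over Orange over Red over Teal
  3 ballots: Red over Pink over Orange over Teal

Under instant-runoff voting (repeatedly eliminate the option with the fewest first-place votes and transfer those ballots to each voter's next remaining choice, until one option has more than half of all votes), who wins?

Round 1: Orange 0, Pink 7, Teal 8, Red 3. Orange eliminated.
Round 2: Pink 7, Teal 8, Red 3. Red eliminated.
Round 3: Pink 10, Teal 8. Pink has a majority (≥10).

Pink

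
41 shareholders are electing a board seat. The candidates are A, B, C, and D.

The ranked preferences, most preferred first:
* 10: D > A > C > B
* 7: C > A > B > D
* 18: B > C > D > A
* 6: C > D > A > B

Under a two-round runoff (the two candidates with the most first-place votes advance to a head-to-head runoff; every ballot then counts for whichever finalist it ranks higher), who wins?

C

Round 1 first-place votes: A 0, B 18, C 13, D 10. B and C advance.
Runoff: B is ranked above C on 18 ballots, C above B on 23.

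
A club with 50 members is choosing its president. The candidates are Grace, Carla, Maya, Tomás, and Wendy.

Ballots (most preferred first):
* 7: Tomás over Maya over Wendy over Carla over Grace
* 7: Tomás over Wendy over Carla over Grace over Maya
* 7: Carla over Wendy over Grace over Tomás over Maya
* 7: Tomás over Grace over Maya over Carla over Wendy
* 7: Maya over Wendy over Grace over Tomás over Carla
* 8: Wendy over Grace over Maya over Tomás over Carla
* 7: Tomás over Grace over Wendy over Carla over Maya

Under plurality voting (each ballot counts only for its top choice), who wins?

First-place votes: Grace 0, Carla 7, Maya 7, Tomás 28, Wendy 8.

Tomás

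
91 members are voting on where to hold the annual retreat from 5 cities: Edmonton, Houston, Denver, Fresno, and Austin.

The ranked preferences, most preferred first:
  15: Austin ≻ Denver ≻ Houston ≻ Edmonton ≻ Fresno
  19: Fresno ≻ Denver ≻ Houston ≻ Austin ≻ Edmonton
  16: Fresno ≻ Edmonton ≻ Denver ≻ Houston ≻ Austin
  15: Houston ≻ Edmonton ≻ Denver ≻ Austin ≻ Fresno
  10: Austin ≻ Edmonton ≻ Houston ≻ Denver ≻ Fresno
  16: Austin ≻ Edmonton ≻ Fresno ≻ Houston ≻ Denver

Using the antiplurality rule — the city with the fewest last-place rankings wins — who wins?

Houston

Last-place votes: Edmonton 19, Houston 0, Denver 16, Fresno 40, Austin 16.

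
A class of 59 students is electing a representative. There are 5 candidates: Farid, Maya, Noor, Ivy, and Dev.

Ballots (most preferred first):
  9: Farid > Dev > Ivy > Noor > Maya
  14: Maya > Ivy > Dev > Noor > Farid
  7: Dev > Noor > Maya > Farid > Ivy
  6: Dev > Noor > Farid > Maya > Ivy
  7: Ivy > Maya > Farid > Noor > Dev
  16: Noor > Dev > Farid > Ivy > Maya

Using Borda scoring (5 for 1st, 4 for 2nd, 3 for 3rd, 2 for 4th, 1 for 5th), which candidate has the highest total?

Dev

Farid: 9×5 + 14×1 + 7×2 + 6×3 + 7×3 + 16×3 = 160
Maya: 9×1 + 14×5 + 7×3 + 6×2 + 7×4 + 16×1 = 156
Noor: 9×2 + 14×2 + 7×4 + 6×4 + 7×2 + 16×5 = 192
Ivy: 9×3 + 14×4 + 7×1 + 6×1 + 7×5 + 16×2 = 163
Dev: 9×4 + 14×3 + 7×5 + 6×5 + 7×1 + 16×4 = 214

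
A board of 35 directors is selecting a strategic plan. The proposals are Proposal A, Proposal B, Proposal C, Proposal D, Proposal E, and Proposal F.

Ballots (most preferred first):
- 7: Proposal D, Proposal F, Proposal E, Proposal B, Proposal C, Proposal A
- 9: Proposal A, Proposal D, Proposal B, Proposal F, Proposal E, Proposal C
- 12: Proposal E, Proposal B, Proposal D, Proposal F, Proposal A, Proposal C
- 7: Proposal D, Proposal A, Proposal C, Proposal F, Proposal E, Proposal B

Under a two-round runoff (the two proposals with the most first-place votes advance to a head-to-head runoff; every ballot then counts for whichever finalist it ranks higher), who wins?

Round 1 first-place votes: Proposal A 9, Proposal B 0, Proposal C 0, Proposal D 14, Proposal E 12, Proposal F 0. Proposal D and Proposal E advance.
Runoff: Proposal D is ranked above Proposal E on 23 ballots, Proposal E above Proposal D on 12.

Proposal D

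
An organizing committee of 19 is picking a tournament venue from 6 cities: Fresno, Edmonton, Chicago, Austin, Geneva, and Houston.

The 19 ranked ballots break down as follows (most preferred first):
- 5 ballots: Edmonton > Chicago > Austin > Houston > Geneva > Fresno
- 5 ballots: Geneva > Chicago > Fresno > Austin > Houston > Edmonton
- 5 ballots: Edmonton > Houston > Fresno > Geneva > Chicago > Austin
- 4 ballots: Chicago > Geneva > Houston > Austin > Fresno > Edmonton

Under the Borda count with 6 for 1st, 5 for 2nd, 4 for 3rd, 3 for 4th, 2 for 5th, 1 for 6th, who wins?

Chicago

Fresno: 5×1 + 5×4 + 5×4 + 4×2 = 53
Edmonton: 5×6 + 5×1 + 5×6 + 4×1 = 69
Chicago: 5×5 + 5×5 + 5×2 + 4×6 = 84
Austin: 5×4 + 5×3 + 5×1 + 4×3 = 52
Geneva: 5×2 + 5×6 + 5×3 + 4×5 = 75
Houston: 5×3 + 5×2 + 5×5 + 4×4 = 66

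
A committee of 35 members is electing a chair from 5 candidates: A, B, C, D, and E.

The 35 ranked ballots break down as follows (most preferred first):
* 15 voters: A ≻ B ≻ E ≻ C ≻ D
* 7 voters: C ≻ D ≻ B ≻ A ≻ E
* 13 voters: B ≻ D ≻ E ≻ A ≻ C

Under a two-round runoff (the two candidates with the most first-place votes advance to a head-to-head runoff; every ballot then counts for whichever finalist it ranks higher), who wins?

Round 1 first-place votes: A 15, B 13, C 7, D 0, E 0. A and B advance.
Runoff: A is ranked above B on 15 ballots, B above A on 20.

B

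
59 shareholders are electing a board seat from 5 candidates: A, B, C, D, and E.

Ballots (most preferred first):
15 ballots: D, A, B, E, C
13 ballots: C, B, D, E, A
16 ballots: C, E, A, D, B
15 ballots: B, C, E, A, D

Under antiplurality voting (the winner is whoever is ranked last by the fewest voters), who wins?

Last-place votes: A 13, B 16, C 15, D 15, E 0.

E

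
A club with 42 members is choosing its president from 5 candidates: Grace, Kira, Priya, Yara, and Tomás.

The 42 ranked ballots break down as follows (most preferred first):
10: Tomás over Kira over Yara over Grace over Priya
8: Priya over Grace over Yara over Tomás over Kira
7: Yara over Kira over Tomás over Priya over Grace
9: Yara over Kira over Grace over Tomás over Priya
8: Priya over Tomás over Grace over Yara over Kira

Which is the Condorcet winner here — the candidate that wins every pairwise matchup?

Yara

Yara vs Grace: 26–16
Yara vs Kira: 32–10
Yara vs Priya: 26–16
Yara vs Tomás: 24–18
Yara beats every other candidate.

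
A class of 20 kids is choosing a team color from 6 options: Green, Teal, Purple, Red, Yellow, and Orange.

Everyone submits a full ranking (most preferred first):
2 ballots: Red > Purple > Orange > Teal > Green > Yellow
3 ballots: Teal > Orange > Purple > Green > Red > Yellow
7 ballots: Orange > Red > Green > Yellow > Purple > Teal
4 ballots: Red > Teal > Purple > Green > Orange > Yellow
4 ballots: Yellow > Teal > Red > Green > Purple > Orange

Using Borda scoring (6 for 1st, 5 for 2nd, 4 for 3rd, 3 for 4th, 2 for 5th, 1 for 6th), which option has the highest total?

Green: 2×2 + 3×3 + 7×4 + 4×3 + 4×3 = 65
Teal: 2×3 + 3×6 + 7×1 + 4×5 + 4×5 = 71
Purple: 2×5 + 3×4 + 7×2 + 4×4 + 4×2 = 60
Red: 2×6 + 3×2 + 7×5 + 4×6 + 4×4 = 93
Yellow: 2×1 + 3×1 + 7×3 + 4×1 + 4×6 = 54
Orange: 2×4 + 3×5 + 7×6 + 4×2 + 4×1 = 77

Red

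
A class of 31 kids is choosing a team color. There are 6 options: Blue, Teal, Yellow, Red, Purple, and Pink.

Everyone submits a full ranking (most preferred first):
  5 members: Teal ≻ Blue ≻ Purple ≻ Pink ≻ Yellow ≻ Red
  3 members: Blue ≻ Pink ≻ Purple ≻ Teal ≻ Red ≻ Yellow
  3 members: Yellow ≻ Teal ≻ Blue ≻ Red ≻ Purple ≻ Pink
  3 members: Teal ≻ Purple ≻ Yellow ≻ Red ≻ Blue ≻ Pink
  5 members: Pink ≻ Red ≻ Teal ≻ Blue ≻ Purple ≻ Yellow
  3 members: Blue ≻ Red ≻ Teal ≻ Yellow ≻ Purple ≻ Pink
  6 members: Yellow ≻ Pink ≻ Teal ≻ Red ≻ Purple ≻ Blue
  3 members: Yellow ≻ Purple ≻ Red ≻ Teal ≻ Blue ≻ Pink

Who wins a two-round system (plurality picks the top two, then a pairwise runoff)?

Teal

Round 1 first-place votes: Blue 6, Teal 8, Yellow 12, Red 0, Purple 0, Pink 5. Yellow and Teal advance.
Runoff: Yellow is ranked above Teal on 12 ballots, Teal above Yellow on 19.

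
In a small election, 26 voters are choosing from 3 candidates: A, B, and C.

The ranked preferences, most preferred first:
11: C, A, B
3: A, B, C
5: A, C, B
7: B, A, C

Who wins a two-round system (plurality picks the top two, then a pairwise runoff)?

A

Round 1 first-place votes: A 8, B 7, C 11. C and A advance.
Runoff: C is ranked above A on 11 ballots, A above C on 15.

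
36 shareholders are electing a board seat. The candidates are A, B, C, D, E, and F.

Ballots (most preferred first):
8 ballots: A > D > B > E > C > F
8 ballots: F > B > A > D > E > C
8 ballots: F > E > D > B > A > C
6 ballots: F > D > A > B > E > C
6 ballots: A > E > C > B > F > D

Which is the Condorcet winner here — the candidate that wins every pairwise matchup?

F vs A: 22–14
F vs B: 22–14
F vs C: 22–14
F vs D: 28–8
F vs E: 22–14
F beats every other candidate.

F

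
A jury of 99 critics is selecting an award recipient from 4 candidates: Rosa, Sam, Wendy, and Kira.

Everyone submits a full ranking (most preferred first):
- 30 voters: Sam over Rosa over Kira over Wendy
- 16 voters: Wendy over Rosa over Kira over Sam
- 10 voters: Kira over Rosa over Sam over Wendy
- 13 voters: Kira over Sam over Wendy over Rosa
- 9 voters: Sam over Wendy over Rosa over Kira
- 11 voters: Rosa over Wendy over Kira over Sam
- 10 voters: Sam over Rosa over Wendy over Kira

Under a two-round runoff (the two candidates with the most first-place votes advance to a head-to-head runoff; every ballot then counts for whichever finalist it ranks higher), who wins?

Kira

Round 1 first-place votes: Rosa 11, Sam 49, Wendy 16, Kira 23. Sam and Kira advance.
Runoff: Sam is ranked above Kira on 49 ballots, Kira above Sam on 50.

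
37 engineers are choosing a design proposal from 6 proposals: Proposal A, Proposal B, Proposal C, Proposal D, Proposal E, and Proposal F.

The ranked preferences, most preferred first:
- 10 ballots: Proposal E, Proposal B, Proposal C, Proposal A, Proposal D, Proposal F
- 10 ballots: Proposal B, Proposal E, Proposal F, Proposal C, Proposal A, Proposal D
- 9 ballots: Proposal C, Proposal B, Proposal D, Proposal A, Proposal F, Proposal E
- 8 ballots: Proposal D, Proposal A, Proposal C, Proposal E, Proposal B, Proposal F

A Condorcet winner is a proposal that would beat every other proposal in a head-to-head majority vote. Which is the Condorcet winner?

Proposal B

Proposal B vs Proposal A: 29–8
Proposal B vs Proposal C: 20–17
Proposal B vs Proposal D: 29–8
Proposal B vs Proposal E: 19–18
Proposal B vs Proposal F: 37–0
Proposal B beats every other proposal.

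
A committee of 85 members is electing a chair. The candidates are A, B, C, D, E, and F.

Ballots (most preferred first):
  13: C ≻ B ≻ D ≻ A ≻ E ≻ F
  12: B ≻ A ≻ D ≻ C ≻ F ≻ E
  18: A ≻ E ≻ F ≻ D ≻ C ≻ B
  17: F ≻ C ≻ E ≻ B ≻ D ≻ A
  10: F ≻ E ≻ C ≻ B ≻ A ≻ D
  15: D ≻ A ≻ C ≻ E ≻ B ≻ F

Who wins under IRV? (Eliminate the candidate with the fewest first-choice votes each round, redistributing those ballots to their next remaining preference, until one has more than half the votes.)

Round 1: A 18, B 12, C 13, D 15, E 0, F 27. E eliminated.
Round 2: A 18, B 12, C 13, D 15, F 27. B eliminated.
Round 3: A 30, C 13, D 15, F 27. C eliminated.
Round 4: A 30, D 28, F 27. F eliminated.
Round 5: A 40, D 45. D has a majority (≥43).

D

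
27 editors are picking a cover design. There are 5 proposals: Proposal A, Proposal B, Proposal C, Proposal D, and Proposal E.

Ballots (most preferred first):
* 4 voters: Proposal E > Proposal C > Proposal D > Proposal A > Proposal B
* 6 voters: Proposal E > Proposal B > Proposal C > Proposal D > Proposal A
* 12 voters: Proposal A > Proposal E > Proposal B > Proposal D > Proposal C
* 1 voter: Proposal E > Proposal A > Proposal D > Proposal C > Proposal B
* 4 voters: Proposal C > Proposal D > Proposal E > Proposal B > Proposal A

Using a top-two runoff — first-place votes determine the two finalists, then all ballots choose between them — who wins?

Round 1 first-place votes: Proposal A 12, Proposal B 0, Proposal C 4, Proposal D 0, Proposal E 11. Proposal A and Proposal E advance.
Runoff: Proposal A is ranked above Proposal E on 12 ballots, Proposal E above Proposal A on 15.

Proposal E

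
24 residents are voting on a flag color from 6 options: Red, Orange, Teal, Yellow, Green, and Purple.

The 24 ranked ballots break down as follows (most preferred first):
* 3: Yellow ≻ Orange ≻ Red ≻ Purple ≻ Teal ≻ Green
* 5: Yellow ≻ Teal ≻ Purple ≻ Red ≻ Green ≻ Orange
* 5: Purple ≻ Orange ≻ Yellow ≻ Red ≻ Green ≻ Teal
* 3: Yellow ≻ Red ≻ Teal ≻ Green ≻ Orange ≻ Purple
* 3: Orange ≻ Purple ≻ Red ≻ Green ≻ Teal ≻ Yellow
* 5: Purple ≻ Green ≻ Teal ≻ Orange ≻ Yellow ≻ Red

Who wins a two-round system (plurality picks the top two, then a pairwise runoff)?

Round 1 first-place votes: Red 0, Orange 3, Teal 0, Yellow 11, Green 0, Purple 10. Yellow and Purple advance.
Runoff: Yellow is ranked above Purple on 11 ballots, Purple above Yellow on 13.

Purple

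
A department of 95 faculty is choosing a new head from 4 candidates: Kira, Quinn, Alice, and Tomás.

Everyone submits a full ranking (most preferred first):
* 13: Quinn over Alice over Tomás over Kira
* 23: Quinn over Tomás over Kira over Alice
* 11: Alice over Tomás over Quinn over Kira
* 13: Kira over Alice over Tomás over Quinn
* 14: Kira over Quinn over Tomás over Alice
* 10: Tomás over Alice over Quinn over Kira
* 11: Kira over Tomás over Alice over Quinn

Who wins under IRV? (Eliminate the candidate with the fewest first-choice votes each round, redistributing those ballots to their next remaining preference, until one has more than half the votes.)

Round 1: Kira 38, Quinn 36, Alice 11, Tomás 10. Tomás eliminated.
Round 2: Kira 38, Quinn 36, Alice 21. Alice eliminated.
Round 3: Kira 38, Quinn 57. Quinn has a majority (≥48).

Quinn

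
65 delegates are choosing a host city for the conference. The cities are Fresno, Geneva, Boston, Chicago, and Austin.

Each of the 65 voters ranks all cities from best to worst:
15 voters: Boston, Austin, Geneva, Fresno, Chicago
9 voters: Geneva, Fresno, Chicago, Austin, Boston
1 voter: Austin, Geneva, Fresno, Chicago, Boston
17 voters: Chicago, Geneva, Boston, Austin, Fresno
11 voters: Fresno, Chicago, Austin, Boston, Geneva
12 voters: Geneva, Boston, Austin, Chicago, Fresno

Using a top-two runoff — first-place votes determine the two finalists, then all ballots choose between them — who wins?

Round 1 first-place votes: Fresno 11, Geneva 21, Boston 15, Chicago 17, Austin 1. Geneva and Chicago advance.
Runoff: Geneva is ranked above Chicago on 37 ballots, Chicago above Geneva on 28.

Geneva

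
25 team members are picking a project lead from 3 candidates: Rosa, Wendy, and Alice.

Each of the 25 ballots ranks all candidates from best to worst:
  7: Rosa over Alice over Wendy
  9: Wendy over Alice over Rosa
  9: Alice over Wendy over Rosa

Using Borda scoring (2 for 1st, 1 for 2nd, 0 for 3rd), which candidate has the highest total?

Alice

Rosa: 7×2 + 9×0 + 9×0 = 14
Wendy: 7×0 + 9×2 + 9×1 = 27
Alice: 7×1 + 9×1 + 9×2 = 34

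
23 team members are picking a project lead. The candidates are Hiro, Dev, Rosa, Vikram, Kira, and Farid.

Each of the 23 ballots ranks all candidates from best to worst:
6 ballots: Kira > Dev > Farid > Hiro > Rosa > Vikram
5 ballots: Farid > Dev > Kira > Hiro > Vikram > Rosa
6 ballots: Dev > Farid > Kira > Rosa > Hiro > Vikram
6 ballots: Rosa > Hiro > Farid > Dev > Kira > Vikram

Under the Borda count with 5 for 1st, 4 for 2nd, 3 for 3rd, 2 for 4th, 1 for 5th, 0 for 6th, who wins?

Dev

Hiro: 6×2 + 5×2 + 6×1 + 6×4 = 52
Dev: 6×4 + 5×4 + 6×5 + 6×2 = 86
Rosa: 6×1 + 5×0 + 6×2 + 6×5 = 48
Vikram: 6×0 + 5×1 + 6×0 + 6×0 = 5
Kira: 6×5 + 5×3 + 6×3 + 6×1 = 69
Farid: 6×3 + 5×5 + 6×4 + 6×3 = 85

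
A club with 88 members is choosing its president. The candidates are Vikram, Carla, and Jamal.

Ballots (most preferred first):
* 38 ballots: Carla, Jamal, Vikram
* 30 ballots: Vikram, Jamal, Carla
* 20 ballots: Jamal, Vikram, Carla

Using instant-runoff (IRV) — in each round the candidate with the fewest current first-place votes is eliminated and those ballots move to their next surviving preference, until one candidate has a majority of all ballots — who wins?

Vikram

Round 1: Vikram 30, Carla 38, Jamal 20. Jamal eliminated.
Round 2: Vikram 50, Carla 38. Vikram has a majority (≥45).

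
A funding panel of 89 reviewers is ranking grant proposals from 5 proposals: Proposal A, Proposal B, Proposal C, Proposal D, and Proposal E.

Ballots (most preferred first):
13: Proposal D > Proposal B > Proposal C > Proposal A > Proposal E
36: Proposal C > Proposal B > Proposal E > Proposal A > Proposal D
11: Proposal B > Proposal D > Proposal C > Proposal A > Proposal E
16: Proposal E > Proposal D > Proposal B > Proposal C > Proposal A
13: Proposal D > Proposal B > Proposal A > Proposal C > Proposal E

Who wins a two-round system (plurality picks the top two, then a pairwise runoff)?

Proposal D

Round 1 first-place votes: Proposal A 0, Proposal B 11, Proposal C 36, Proposal D 26, Proposal E 16. Proposal C and Proposal D advance.
Runoff: Proposal C is ranked above Proposal D on 36 ballots, Proposal D above Proposal C on 53.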